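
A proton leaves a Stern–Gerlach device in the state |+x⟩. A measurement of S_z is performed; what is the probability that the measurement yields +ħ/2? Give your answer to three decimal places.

In the S_z basis, |+x⟩ = (|↑⟩ + |↓⟩)/√2 and |+z⟩ = |↑⟩.
|⟨+z|+x⟩|² = 1/2.

0.500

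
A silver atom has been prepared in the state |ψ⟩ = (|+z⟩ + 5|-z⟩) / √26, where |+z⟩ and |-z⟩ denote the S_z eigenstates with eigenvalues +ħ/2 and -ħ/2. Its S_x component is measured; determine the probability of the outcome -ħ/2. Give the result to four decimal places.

|-x⟩ = (|+z⟩ - |-z⟩)/√2, so ⟨-x|ψ⟩ = (-4) / (√2·√26).
P = |-4|² / 52 = 16/52.

0.3077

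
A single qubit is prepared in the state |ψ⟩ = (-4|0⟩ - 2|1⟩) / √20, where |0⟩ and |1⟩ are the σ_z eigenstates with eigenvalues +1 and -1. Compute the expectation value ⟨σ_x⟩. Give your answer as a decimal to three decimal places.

0.800

⟨σ_x⟩ = 2 Re(a* b)/(|a|²+|b|²) with a = -4, b = -2.
a* b = 8, so ⟨σ_x⟩ = 16/20.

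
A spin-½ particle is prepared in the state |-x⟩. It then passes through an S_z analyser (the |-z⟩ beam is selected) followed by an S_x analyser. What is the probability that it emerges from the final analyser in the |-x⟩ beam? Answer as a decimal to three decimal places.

0.250

First analyser (S_z): from |-x⟩, P(|-z⟩) = 1/2.
After stage 1 the state is |-z⟩; P(|-x⟩) = |⟨-x|-z⟩|² = 1/2.
Joint probability = 1/2 × 1/2 = 0.250.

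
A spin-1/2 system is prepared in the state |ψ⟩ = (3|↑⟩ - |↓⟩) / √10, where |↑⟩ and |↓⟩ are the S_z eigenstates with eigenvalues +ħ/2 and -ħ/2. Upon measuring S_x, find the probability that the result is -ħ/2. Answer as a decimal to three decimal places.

0.800

|-x⟩ = (|↑⟩ - |↓⟩)/√2, so ⟨-x|ψ⟩ = (4) / (√2·√10).
P = |4|² / 20 = 16/20.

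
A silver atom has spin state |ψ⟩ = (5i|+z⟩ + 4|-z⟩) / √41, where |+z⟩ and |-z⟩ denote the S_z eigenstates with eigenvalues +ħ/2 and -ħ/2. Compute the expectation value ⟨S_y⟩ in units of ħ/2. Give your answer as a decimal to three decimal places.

-0.976

⟨σ_y⟩ = 2 Im(a* b)/(|a|²+|b|²) with a = 5i, b = 4.
a* b = -20i, so ⟨σ_y⟩ = -40/41.
⟨S_y⟩ = (ħ/2)·⟨σ_y⟩.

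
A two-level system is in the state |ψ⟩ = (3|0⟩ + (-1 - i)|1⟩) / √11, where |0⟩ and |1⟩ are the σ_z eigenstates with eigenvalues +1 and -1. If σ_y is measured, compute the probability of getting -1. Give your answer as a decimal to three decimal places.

0.773

|-y⟩ = (|0⟩ - i|1⟩)/√2, so ⟨-y|ψ⟩ = (4 - i) / (√2·√11).
P = |4 - i|² / 22 = 17/22.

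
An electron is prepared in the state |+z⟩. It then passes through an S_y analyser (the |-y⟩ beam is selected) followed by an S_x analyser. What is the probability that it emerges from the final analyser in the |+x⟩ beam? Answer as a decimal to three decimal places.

0.250

First analyser (S_y): from |+z⟩, P(|-y⟩) = 1/2.
After stage 1 the state is |-y⟩; P(|+x⟩) = |⟨+x|-y⟩|² = 1/2.
Joint probability = 1/2 × 1/2 = 0.250.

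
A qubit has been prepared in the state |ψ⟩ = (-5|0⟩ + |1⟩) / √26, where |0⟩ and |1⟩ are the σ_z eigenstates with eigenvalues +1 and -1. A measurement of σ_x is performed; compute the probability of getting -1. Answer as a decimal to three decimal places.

0.692

|-x⟩ = (|0⟩ - |1⟩)/√2, so ⟨-x|ψ⟩ = (-6) / (√2·√26).
P = |-6|² / 52 = 36/52.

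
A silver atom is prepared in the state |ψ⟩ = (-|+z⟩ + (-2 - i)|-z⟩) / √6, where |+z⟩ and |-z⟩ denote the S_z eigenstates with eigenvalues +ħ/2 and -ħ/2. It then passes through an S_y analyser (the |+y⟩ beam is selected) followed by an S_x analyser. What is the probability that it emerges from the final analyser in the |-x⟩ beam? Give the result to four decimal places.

0.3333

First analyser (S_y): P(|+y⟩) = |⟨+y|ψ⟩|² = 8/12.
After stage 1 the state is |+y⟩; P(|-x⟩) = |⟨-x|+y⟩|² = 1/2.
Joint probability = 8/12 × 1/2 = 0.3333.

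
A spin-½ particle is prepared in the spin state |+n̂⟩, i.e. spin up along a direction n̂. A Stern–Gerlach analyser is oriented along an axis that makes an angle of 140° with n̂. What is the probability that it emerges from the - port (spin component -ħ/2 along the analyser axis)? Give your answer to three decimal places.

For spin-½, the probability of finding spin-up along an axis at angle θ to the initial spin direction is cos²(θ/2); spin-down is sin²(θ/2).
θ = 140°, so P = sin²(70°) ≈ 0.883.

0.883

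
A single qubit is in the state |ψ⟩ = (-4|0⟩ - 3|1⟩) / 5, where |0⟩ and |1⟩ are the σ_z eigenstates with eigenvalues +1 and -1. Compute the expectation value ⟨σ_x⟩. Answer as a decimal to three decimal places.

⟨σ_x⟩ = 2 Re(a* b)/(|a|²+|b|²) with a = -4, b = -3.
a* b = 12, so ⟨σ_x⟩ = 24/25.

0.960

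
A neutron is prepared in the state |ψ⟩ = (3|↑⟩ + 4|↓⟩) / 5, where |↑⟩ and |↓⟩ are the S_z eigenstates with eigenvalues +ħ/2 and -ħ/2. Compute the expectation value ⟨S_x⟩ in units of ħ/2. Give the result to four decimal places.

⟨σ_x⟩ = 2 Re(a* b)/(|a|²+|b|²) with a = 3, b = 4.
a* b = 12, so ⟨σ_x⟩ = 24/25.
⟨S_x⟩ = (ħ/2)·⟨σ_x⟩.

0.9600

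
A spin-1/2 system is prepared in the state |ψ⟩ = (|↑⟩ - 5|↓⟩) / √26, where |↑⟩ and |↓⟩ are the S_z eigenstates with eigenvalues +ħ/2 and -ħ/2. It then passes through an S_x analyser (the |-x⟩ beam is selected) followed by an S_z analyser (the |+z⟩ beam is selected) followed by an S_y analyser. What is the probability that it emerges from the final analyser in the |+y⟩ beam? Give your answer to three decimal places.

0.173

First analyser (S_x): P(|-x⟩) = |⟨-x|ψ⟩|² = 36/52.
After stage 1 the state is |-x⟩; P(|+z⟩) = |⟨+z|-x⟩|² = 1/2.
After stage 2 the state is |+z⟩; P(|+y⟩) = |⟨+y|+z⟩|² = 1/2.
Joint probability = 36/52 × 1/2 × 1/2 = 0.173.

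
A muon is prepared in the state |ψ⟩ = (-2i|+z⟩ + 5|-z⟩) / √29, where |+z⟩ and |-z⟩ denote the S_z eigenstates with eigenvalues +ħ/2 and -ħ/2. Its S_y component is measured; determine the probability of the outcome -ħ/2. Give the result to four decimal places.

|-y⟩ = (|+z⟩ - i|-z⟩)/√2, so ⟨-y|ψ⟩ = (3i) / (√2·√29).
P = |3i|² / 58 = 9/58.

0.1552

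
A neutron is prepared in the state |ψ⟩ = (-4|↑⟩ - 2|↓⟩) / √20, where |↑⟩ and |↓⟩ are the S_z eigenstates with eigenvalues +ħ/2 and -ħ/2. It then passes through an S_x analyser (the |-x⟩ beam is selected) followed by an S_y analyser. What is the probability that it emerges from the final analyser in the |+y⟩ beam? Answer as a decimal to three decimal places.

0.050

First analyser (S_x): P(|-x⟩) = |⟨-x|ψ⟩|² = 4/40.
After stage 1 the state is |-x⟩; P(|+y⟩) = |⟨+y|-x⟩|² = 1/2.
Joint probability = 4/40 × 1/2 = 0.050.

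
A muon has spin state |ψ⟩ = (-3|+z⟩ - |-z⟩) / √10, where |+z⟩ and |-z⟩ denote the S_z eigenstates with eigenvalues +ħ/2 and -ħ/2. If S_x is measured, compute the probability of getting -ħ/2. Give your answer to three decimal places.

|-x⟩ = (|+z⟩ - |-z⟩)/√2, so ⟨-x|ψ⟩ = (-2) / (√2·√10).
P = |-2|² / 20 = 4/20.

0.200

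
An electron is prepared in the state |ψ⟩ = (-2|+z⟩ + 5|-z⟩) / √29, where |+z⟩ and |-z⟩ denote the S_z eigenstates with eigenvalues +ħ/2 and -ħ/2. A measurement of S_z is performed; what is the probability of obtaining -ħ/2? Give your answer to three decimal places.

0.862

The -ħ/2 outcome corresponds to |-z⟩. Its amplitude in |ψ⟩ is 5/√29.
P = |5|² / 29 = 25/29.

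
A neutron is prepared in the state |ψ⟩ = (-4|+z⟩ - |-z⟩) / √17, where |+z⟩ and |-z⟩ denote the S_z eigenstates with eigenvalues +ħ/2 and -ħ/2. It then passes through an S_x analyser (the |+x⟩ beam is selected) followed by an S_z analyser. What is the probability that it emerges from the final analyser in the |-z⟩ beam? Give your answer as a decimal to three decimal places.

0.368

First analyser (S_x): P(|+x⟩) = |⟨+x|ψ⟩|² = 25/34.
After stage 1 the state is |+x⟩; P(|-z⟩) = |⟨-z|+x⟩|² = 1/2.
Joint probability = 25/34 × 1/2 = 0.368.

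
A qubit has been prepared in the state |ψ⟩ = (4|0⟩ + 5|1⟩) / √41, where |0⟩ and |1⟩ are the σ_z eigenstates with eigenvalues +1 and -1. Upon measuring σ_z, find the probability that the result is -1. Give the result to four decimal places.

0.6098

The -1 outcome corresponds to |1⟩. Its amplitude in |ψ⟩ is 5/√41.
P = |5|² / 41 = 25/41.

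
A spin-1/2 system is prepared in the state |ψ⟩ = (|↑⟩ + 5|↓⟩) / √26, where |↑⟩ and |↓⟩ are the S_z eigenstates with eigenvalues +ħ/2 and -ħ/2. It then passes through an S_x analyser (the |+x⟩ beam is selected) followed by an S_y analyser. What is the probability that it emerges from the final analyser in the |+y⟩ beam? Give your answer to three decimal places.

First analyser (S_x): P(|+x⟩) = |⟨+x|ψ⟩|² = 36/52.
After stage 1 the state is |+x⟩; P(|+y⟩) = |⟨+y|+x⟩|² = 1/2.
Joint probability = 36/52 × 1/2 = 0.346.

0.346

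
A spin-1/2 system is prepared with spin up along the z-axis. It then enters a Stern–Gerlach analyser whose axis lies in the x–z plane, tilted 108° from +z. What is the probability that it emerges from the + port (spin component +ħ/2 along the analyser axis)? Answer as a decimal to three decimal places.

For spin-½, the probability of finding spin-up along an axis at angle θ to the initial spin direction is cos²(θ/2); spin-down is sin²(θ/2).
θ = 108°, so P = cos²(54°) ≈ 0.345.

0.345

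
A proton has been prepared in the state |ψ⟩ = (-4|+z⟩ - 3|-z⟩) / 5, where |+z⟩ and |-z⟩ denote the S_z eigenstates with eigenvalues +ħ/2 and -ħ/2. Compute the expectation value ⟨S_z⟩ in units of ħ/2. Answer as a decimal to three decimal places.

⟨σ_z⟩ = |a|² - |b|² divided by |a|²+|b|², with a, b the |+z⟩, |-z⟩ amplitudes.
= (16 - 9)/25 = 7/25.
⟨S_z⟩ = (ħ/2)·⟨σ_z⟩.

0.280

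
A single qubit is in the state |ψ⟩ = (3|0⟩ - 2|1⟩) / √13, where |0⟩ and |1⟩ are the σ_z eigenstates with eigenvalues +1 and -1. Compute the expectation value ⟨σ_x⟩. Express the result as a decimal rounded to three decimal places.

⟨σ_x⟩ = 2 Re(a* b)/(|a|²+|b|²) with a = 3, b = -2.
a* b = -6, so ⟨σ_x⟩ = -12/13.

-0.923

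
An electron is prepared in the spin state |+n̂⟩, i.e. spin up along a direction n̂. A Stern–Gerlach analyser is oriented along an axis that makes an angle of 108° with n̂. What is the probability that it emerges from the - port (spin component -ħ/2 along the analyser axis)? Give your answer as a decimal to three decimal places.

0.655

For spin-½, the probability of finding spin-up along an axis at angle θ to the initial spin direction is cos²(θ/2); spin-down is sin²(θ/2).
θ = 108°, so P = sin²(54°) ≈ 0.655.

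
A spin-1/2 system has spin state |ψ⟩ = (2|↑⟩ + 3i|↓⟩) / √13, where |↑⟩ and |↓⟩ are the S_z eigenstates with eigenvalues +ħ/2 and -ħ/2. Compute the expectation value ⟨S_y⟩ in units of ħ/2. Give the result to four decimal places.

0.9231

⟨σ_y⟩ = 2 Im(a* b)/(|a|²+|b|²) with a = 2, b = 3i.
a* b = 6i, so ⟨σ_y⟩ = 12/13.
⟨S_y⟩ = (ħ/2)·⟨σ_y⟩.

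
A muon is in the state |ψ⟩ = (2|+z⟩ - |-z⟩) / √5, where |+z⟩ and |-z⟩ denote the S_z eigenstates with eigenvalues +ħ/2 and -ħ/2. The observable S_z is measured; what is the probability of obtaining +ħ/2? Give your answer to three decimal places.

The +ħ/2 outcome corresponds to |+z⟩. Its amplitude in |ψ⟩ is 2/√5.
P = |2|² / 5 = 4/5.

0.800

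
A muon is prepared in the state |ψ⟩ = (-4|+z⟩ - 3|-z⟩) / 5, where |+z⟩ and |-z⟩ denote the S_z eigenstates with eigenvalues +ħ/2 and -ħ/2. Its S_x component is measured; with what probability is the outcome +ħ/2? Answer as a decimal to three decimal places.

|+x⟩ = (|+z⟩ + |-z⟩)/√2, so ⟨+x|ψ⟩ = (-7) / (√2·5).
P = |-7|² / 50 = 49/50.

0.980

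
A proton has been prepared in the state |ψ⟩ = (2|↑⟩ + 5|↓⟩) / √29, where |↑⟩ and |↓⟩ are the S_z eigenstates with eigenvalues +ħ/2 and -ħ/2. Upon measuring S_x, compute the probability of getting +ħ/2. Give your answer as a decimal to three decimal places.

0.845

|+x⟩ = (|↑⟩ + |↓⟩)/√2, so ⟨+x|ψ⟩ = (7) / (√2·√29).
P = |7|² / 58 = 49/58.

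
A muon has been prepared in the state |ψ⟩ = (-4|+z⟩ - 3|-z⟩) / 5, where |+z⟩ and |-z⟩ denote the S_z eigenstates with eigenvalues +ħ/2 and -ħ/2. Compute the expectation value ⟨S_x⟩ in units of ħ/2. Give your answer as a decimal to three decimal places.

0.960

⟨σ_x⟩ = 2 Re(a* b)/(|a|²+|b|²) with a = -4, b = -3.
a* b = 12, so ⟨σ_x⟩ = 24/25.
⟨S_x⟩ = (ħ/2)·⟨σ_x⟩.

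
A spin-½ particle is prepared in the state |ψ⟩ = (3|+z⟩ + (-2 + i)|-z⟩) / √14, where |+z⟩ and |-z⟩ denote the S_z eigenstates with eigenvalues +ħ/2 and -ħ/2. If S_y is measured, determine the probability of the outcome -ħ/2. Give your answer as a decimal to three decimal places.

0.286

|-y⟩ = (|+z⟩ - i|-z⟩)/√2, so ⟨-y|ψ⟩ = (2 - 2i) / (√2·√14).
P = |2 - 2i|² / 28 = 8/28.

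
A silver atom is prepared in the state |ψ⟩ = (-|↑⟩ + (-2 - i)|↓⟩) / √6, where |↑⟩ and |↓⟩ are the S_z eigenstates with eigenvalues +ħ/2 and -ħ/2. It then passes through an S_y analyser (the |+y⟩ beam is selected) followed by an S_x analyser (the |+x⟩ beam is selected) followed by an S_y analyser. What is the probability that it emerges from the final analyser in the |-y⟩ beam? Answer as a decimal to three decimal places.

First analyser (S_y): P(|+y⟩) = |⟨+y|ψ⟩|² = 8/12.
After stage 1 the state is |+y⟩; P(|+x⟩) = |⟨+x|+y⟩|² = 1/2.
After stage 2 the state is |+x⟩; P(|-y⟩) = |⟨-y|+x⟩|² = 1/2.
Joint probability = 8/12 × 1/2 × 1/2 = 0.167.

0.167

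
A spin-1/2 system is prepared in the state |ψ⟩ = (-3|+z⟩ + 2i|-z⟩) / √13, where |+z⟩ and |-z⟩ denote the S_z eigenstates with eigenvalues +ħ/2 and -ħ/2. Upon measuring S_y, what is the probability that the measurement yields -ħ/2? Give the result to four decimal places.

0.9615

|-y⟩ = (|+z⟩ - i|-z⟩)/√2, so ⟨-y|ψ⟩ = (-5) / (√2·√13).
P = |-5|² / 26 = 25/26.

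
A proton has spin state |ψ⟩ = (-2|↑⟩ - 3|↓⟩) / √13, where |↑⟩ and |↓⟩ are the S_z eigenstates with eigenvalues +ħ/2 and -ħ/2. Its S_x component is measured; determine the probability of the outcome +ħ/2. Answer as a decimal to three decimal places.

0.962

|+x⟩ = (|↑⟩ + |↓⟩)/√2, so ⟨+x|ψ⟩ = (-5) / (√2·√13).
P = |-5|² / 26 = 25/26.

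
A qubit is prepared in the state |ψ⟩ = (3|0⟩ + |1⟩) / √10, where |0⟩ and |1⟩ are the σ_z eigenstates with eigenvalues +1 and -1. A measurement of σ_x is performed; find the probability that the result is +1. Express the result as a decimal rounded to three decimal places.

|+x⟩ = (|0⟩ + |1⟩)/√2, so ⟨+x|ψ⟩ = (4) / (√2·√10).
P = |4|² / 20 = 16/20.

0.800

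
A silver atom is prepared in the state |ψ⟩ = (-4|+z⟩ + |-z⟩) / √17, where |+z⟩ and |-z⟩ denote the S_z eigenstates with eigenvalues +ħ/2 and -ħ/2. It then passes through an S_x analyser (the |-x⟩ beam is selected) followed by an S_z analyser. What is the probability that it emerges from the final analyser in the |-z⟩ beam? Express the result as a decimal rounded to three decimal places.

0.368

First analyser (S_x): P(|-x⟩) = |⟨-x|ψ⟩|² = 25/34.
After stage 1 the state is |-x⟩; P(|-z⟩) = |⟨-z|-x⟩|² = 1/2.
Joint probability = 25/34 × 1/2 = 0.368.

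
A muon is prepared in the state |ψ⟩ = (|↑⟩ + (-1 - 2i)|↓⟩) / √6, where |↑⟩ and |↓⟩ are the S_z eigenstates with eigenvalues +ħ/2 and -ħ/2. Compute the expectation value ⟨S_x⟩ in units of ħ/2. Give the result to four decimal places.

-0.3333

⟨σ_x⟩ = 2 Re(a* b)/(|a|²+|b|²) with a = 1, b = (-1 - 2i).
a* b = (-1 - 2i), so ⟨σ_x⟩ = -2/6.
⟨S_x⟩ = (ħ/2)·⟨σ_x⟩.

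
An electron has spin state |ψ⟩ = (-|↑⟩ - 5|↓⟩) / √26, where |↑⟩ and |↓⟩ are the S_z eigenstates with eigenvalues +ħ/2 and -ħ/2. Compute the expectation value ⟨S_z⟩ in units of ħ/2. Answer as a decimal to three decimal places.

-0.923

⟨σ_z⟩ = |a|² - |b|² divided by |a|²+|b|², with a, b the |↑⟩, |↓⟩ amplitudes.
= (1 - 25)/26 = -24/26.
⟨S_z⟩ = (ħ/2)·⟨σ_z⟩.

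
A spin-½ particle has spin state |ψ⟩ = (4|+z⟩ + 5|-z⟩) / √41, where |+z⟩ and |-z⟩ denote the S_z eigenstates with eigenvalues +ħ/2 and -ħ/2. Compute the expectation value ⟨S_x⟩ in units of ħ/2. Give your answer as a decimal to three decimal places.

0.976

⟨σ_x⟩ = 2 Re(a* b)/(|a|²+|b|²) with a = 4, b = 5.
a* b = 20, so ⟨σ_x⟩ = 40/41.
⟨S_x⟩ = (ħ/2)·⟨σ_x⟩.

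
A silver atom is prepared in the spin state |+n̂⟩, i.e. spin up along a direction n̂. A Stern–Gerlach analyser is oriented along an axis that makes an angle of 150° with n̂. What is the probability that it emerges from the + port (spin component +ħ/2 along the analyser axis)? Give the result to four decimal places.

For spin-½, the probability of finding spin-up along an axis at angle θ to the initial spin direction is cos²(θ/2); spin-down is sin²(θ/2).
θ = 150°, so P = cos²(75°) ≈ 0.0670.

0.0670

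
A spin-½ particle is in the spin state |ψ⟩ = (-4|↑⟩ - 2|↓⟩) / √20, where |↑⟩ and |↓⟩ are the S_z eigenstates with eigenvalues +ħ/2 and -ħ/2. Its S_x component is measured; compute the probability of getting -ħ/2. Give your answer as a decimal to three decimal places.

0.100

|-x⟩ = (|↑⟩ - |↓⟩)/√2, so ⟨-x|ψ⟩ = (-2) / (√2·√20).
P = |-2|² / 40 = 4/40.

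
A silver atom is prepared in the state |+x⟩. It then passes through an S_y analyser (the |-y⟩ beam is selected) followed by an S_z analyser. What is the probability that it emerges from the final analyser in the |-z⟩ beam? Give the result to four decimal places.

First analyser (S_y): from |+x⟩, P(|-y⟩) = 1/2.
After stage 1 the state is |-y⟩; P(|-z⟩) = |⟨-z|-y⟩|² = 1/2.
Joint probability = 1/2 × 1/2 = 0.2500.

0.2500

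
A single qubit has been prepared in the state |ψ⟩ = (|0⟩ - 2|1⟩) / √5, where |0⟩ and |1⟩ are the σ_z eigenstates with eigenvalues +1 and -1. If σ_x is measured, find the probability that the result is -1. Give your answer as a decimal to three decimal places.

0.900

|-x⟩ = (|0⟩ - |1⟩)/√2, so ⟨-x|ψ⟩ = (3) / (√2·√5).
P = |3|² / 10 = 9/10.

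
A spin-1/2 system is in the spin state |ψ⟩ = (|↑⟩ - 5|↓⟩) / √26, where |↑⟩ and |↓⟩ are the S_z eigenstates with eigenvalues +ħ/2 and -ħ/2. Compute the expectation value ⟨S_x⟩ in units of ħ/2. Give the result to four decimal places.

⟨σ_x⟩ = 2 Re(a* b)/(|a|²+|b|²) with a = 1, b = -5.
a* b = -5, so ⟨σ_x⟩ = -10/26.
⟨S_x⟩ = (ħ/2)·⟨σ_x⟩.

-0.3846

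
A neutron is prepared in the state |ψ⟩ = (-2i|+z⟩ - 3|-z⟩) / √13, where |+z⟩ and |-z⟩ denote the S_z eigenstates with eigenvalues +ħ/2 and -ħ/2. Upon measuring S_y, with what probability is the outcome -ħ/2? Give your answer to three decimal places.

0.962

|-y⟩ = (|+z⟩ - i|-z⟩)/√2, so ⟨-y|ψ⟩ = (-5i) / (√2·√13).
P = |-5i|² / 26 = 25/26.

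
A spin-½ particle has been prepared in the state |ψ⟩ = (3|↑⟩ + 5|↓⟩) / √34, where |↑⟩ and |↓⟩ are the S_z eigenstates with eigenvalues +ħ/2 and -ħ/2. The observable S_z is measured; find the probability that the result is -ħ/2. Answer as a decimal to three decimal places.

The -ħ/2 outcome corresponds to |↓⟩. Its amplitude in |ψ⟩ is 5/√34.
P = |5|² / 34 = 25/34.

0.735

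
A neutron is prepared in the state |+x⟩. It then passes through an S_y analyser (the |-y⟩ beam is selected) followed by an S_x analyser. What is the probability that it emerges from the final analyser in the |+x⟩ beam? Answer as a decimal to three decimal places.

0.250

First analyser (S_y): from |+x⟩, P(|-y⟩) = 1/2.
After stage 1 the state is |-y⟩; P(|+x⟩) = |⟨+x|-y⟩|² = 1/2.
Joint probability = 1/2 × 1/2 = 0.250.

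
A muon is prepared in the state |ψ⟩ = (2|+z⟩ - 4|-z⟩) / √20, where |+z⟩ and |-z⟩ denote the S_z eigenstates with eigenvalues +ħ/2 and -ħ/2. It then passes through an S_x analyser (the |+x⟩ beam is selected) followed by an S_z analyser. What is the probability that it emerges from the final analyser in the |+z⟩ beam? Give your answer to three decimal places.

First analyser (S_x): P(|+x⟩) = |⟨+x|ψ⟩|² = 4/40.
After stage 1 the state is |+x⟩; P(|+z⟩) = |⟨+z|+x⟩|² = 1/2.
Joint probability = 4/40 × 1/2 = 0.050.

0.050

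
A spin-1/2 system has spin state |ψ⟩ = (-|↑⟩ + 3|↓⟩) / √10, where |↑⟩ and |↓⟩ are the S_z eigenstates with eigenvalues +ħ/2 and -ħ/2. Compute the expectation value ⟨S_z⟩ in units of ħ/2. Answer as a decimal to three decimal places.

-0.800

⟨σ_z⟩ = |a|² - |b|² divided by |a|²+|b|², with a, b the |↑⟩, |↓⟩ amplitudes.
= (1 - 9)/10 = -8/10.
⟨S_z⟩ = (ħ/2)·⟨σ_z⟩.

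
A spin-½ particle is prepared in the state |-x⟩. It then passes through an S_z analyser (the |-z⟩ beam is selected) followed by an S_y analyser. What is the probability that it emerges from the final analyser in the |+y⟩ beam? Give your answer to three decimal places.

First analyser (S_z): from |-x⟩, P(|-z⟩) = 1/2.
After stage 1 the state is |-z⟩; P(|+y⟩) = |⟨+y|-z⟩|² = 1/2.
Joint probability = 1/2 × 1/2 = 0.250.

0.250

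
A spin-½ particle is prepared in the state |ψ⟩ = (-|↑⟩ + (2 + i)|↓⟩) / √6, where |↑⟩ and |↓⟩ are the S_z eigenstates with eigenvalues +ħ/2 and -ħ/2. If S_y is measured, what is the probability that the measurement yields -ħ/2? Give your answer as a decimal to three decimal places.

0.667

|-y⟩ = (|↑⟩ - i|↓⟩)/√2, so ⟨-y|ψ⟩ = (-2 + 2i) / (√2·√6).
P = |-2 + 2i|² / 12 = 8/12.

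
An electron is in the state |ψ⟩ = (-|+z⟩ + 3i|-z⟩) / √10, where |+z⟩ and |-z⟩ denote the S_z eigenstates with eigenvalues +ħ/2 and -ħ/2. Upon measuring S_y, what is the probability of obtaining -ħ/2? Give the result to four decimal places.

|-y⟩ = (|+z⟩ - i|-z⟩)/√2, so ⟨-y|ψ⟩ = (-4) / (√2·√10).
P = |-4|² / 20 = 16/20.

0.8000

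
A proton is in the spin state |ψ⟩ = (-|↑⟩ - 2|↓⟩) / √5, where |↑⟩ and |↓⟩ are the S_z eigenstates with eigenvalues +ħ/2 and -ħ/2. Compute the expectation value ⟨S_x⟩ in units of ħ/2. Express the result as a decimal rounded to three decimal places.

⟨σ_x⟩ = 2 Re(a* b)/(|a|²+|b|²) with a = -1, b = -2.
a* b = 2, so ⟨σ_x⟩ = 4/5.
⟨S_x⟩ = (ħ/2)·⟨σ_x⟩.

0.800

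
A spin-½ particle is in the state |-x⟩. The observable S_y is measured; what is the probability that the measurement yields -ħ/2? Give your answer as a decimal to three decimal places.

In the S_z basis, |-x⟩ = (|↑⟩ - |↓⟩)/√2 and |-y⟩ = (|↑⟩ - i|↓⟩)/√2.
|⟨-y|-x⟩|² = 1/2.

0.500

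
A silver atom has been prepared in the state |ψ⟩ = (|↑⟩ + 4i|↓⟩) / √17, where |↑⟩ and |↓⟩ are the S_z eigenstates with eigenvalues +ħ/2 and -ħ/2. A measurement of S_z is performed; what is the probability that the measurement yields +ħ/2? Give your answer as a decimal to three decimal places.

0.059

The +ħ/2 outcome corresponds to |↑⟩. Its amplitude in |ψ⟩ is 1/√17.
P = |1|² / 17 = 1/17.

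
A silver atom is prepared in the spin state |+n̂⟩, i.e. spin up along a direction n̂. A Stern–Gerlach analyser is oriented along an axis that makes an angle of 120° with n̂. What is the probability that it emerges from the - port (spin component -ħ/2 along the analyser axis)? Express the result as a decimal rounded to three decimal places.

For spin-½, the probability of finding spin-up along an axis at angle θ to the initial spin direction is cos²(θ/2); spin-down is sin²(θ/2).
θ = 120°, so P = sin²(60°) ≈ 0.750.

0.750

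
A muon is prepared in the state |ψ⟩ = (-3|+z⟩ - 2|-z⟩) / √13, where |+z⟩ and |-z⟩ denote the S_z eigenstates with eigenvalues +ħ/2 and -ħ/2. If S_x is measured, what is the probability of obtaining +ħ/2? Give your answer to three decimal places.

|+x⟩ = (|+z⟩ + |-z⟩)/√2, so ⟨+x|ψ⟩ = (-5) / (√2·√13).
P = |-5|² / 26 = 25/26.

0.962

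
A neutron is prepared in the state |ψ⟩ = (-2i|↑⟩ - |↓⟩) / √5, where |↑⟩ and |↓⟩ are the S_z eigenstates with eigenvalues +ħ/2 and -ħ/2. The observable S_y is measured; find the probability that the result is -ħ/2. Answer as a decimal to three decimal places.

|-y⟩ = (|↑⟩ - i|↓⟩)/√2, so ⟨-y|ψ⟩ = (-3i) / (√2·√5).
P = |-3i|² / 10 = 9/10.

0.900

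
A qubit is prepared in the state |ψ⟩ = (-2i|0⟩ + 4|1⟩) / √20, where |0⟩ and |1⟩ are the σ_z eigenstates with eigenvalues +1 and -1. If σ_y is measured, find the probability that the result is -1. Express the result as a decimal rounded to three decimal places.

0.100

|-y⟩ = (|0⟩ - i|1⟩)/√2, so ⟨-y|ψ⟩ = (2i) / (√2·√20).
P = |2i|² / 40 = 4/40.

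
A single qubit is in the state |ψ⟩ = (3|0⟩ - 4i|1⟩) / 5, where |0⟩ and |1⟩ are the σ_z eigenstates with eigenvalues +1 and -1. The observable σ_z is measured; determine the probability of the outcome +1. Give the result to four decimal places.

0.3600

The +1 outcome corresponds to |0⟩. Its amplitude in |ψ⟩ is 3/5.
P = |3|² / 25 = 9/25.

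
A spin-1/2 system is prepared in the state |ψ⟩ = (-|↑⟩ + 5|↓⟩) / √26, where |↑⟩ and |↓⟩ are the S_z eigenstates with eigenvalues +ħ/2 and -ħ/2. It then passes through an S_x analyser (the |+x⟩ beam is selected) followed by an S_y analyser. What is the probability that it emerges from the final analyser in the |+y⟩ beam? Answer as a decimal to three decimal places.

0.154

First analyser (S_x): P(|+x⟩) = |⟨+x|ψ⟩|² = 16/52.
After stage 1 the state is |+x⟩; P(|+y⟩) = |⟨+y|+x⟩|² = 1/2.
Joint probability = 16/52 × 1/2 = 0.154.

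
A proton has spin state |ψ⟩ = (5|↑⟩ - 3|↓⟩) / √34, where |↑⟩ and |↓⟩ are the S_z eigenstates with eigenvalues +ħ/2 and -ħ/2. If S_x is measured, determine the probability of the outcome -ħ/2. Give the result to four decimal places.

0.9412

|-x⟩ = (|↑⟩ - |↓⟩)/√2, so ⟨-x|ψ⟩ = (8) / (√2·√34).
P = |8|² / 68 = 64/68.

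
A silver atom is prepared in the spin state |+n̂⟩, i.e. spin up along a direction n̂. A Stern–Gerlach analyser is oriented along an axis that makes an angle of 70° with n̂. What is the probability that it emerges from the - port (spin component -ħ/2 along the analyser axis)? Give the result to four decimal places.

For spin-½, the probability of finding spin-up along an axis at angle θ to the initial spin direction is cos²(θ/2); spin-down is sin²(θ/2).
θ = 70°, so P = sin²(35°) ≈ 0.3290.

0.3290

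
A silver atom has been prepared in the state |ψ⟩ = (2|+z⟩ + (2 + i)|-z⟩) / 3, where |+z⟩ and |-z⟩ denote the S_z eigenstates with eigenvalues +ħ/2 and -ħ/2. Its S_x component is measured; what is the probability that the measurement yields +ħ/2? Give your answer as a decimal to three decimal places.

0.944

|+x⟩ = (|+z⟩ + |-z⟩)/√2, so ⟨+x|ψ⟩ = (4 + i) / (√2·3).
P = |4 + i|² / 18 = 17/18.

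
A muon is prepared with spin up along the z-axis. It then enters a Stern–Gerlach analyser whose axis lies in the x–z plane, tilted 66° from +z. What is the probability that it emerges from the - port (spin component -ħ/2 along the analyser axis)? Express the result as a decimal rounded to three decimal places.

For spin-½, the probability of finding spin-up along an axis at angle θ to the initial spin direction is cos²(θ/2); spin-down is sin²(θ/2).
θ = 66°, so P = sin²(33°) ≈ 0.297.

0.297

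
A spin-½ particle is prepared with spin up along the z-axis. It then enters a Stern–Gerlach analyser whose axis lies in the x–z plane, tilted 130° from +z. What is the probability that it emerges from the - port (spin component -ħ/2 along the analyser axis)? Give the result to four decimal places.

For spin-½, the probability of finding spin-up along an axis at angle θ to the initial spin direction is cos²(θ/2); spin-down is sin²(θ/2).
θ = 130°, so P = sin²(65°) ≈ 0.8214.

0.8214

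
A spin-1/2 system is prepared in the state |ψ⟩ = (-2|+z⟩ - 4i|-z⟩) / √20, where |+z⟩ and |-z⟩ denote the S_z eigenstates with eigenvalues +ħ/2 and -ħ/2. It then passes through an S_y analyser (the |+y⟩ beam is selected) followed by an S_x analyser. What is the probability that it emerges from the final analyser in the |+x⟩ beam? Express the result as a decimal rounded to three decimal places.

0.450

First analyser (S_y): P(|+y⟩) = |⟨+y|ψ⟩|² = 36/40.
After stage 1 the state is |+y⟩; P(|+x⟩) = |⟨+x|+y⟩|² = 1/2.
Joint probability = 36/40 × 1/2 = 0.450.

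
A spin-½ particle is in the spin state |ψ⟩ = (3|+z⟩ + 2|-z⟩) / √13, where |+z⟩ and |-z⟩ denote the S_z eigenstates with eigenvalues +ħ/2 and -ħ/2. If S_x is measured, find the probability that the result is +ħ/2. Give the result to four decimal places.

|+x⟩ = (|+z⟩ + |-z⟩)/√2, so ⟨+x|ψ⟩ = (5) / (√2·√13).
P = |5|² / 26 = 25/26.

0.9615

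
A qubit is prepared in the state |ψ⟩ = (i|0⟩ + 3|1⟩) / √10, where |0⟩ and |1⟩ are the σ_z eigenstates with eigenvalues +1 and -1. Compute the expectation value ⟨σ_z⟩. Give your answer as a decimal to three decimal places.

-0.800

⟨σ_z⟩ = |a|² - |b|² divided by |a|²+|b|², with a, b the |0⟩, |1⟩ amplitudes.
= (1 - 9)/10 = -8/10.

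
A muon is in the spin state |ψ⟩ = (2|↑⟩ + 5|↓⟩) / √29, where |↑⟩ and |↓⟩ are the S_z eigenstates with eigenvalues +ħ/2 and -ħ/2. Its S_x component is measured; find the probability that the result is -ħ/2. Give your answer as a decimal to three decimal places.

0.155

|-x⟩ = (|↑⟩ - |↓⟩)/√2, so ⟨-x|ψ⟩ = (-3) / (√2·√29).
P = |-3|² / 58 = 9/58.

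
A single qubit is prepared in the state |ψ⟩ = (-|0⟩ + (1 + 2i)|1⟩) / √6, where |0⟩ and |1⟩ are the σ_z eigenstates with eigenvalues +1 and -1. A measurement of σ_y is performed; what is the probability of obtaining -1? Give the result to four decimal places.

0.8333

|-y⟩ = (|0⟩ - i|1⟩)/√2, so ⟨-y|ψ⟩ = (-3 + i) / (√2·√6).
P = |-3 + i|² / 12 = 10/12.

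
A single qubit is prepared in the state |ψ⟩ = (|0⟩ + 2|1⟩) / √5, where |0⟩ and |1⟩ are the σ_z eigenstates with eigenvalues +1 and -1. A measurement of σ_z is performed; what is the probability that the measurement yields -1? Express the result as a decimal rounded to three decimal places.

0.800

The -1 outcome corresponds to |1⟩. Its amplitude in |ψ⟩ is 2/√5.
P = |2|² / 5 = 4/5.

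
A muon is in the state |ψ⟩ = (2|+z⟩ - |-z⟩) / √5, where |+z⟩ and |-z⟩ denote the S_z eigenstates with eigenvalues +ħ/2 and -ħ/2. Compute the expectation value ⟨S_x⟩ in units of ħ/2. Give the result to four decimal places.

-0.8000

⟨σ_x⟩ = 2 Re(a* b)/(|a|²+|b|²) with a = 2, b = -1.
a* b = -2, so ⟨σ_x⟩ = -4/5.
⟨S_x⟩ = (ħ/2)·⟨σ_x⟩.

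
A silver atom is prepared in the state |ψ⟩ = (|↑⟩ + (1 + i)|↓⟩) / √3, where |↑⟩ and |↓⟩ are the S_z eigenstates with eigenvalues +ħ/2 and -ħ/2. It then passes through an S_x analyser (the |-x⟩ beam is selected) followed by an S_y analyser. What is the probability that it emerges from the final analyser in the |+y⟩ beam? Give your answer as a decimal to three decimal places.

First analyser (S_x): P(|-x⟩) = |⟨-x|ψ⟩|² = 1/6.
After stage 1 the state is |-x⟩; P(|+y⟩) = |⟨+y|-x⟩|² = 1/2.
Joint probability = 1/6 × 1/2 = 0.083.

0.083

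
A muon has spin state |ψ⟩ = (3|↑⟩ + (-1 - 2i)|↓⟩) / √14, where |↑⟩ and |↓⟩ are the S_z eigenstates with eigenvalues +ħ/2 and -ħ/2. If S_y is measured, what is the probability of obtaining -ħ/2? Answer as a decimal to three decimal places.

|-y⟩ = (|↑⟩ - i|↓⟩)/√2, so ⟨-y|ψ⟩ = (5 - i) / (√2·√14).
P = |5 - i|² / 28 = 26/28.

0.929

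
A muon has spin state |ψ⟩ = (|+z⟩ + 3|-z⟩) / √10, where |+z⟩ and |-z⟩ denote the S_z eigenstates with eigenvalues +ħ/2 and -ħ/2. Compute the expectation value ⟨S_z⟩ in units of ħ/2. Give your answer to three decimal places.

-0.800

⟨σ_z⟩ = |a|² - |b|² divided by |a|²+|b|², with a, b the |+z⟩, |-z⟩ amplitudes.
= (1 - 9)/10 = -8/10.
⟨S_z⟩ = (ħ/2)·⟨σ_z⟩.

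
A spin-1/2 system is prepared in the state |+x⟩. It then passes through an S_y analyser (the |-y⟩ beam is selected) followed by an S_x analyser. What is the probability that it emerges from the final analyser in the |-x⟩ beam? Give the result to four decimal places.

First analyser (S_y): from |+x⟩, P(|-y⟩) = 1/2.
After stage 1 the state is |-y⟩; P(|-x⟩) = |⟨-x|-y⟩|² = 1/2.
Joint probability = 1/2 × 1/2 = 0.2500.

0.2500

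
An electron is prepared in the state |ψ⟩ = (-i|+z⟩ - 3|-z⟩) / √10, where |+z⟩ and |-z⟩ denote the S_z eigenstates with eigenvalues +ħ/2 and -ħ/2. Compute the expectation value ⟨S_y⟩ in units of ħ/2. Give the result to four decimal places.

⟨σ_y⟩ = 2 Im(a* b)/(|a|²+|b|²) with a = -i, b = -3.
a* b = -3i, so ⟨σ_y⟩ = -6/10.
⟨S_y⟩ = (ħ/2)·⟨σ_y⟩.

-0.6000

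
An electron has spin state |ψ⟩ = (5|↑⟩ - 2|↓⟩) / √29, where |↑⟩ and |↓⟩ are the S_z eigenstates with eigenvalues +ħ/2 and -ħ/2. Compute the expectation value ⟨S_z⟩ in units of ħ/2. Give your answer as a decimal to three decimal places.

0.724

⟨σ_z⟩ = |a|² - |b|² divided by |a|²+|b|², with a, b the |↑⟩, |↓⟩ amplitudes.
= (25 - 4)/29 = 21/29.
⟨S_z⟩ = (ħ/2)·⟨σ_z⟩.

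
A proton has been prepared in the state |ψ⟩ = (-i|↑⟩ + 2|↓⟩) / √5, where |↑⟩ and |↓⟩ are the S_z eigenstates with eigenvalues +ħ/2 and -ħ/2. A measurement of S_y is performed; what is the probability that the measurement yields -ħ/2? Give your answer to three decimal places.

0.100

|-y⟩ = (|↑⟩ - i|↓⟩)/√2, so ⟨-y|ψ⟩ = (i) / (√2·√5).
P = |i|² / 10 = 1/10.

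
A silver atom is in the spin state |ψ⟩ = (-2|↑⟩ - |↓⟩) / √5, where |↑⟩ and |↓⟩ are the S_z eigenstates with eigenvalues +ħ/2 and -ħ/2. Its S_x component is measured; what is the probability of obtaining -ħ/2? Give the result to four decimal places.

|-x⟩ = (|↑⟩ - |↓⟩)/√2, so ⟨-x|ψ⟩ = (-1) / (√2·√5).
P = |-1|² / 10 = 1/10.

0.1000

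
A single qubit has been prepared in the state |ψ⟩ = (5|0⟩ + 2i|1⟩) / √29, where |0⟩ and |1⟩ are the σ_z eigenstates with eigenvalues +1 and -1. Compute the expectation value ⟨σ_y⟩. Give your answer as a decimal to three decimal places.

⟨σ_y⟩ = 2 Im(a* b)/(|a|²+|b|²) with a = 5, b = 2i.
a* b = 10i, so ⟨σ_y⟩ = 20/29.

0.690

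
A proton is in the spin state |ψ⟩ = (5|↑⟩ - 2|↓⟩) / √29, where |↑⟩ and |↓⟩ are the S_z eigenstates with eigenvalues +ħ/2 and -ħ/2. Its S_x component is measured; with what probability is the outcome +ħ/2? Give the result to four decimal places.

0.1552

|+x⟩ = (|↑⟩ + |↓⟩)/√2, so ⟨+x|ψ⟩ = (3) / (√2·√29).
P = |3|² / 58 = 9/58.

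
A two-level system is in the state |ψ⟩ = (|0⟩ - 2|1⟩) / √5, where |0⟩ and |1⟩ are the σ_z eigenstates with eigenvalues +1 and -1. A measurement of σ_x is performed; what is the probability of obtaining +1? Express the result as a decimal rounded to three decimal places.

0.100

|+x⟩ = (|0⟩ + |1⟩)/√2, so ⟨+x|ψ⟩ = (-1) / (√2·√5).
P = |-1|² / 10 = 1/10.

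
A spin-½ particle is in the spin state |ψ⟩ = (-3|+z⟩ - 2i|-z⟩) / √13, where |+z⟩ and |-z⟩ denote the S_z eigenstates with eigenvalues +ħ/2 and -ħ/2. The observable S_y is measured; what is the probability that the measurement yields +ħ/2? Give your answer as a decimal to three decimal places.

0.962

|+y⟩ = (|+z⟩ + i|-z⟩)/√2, so ⟨+y|ψ⟩ = (-5) / (√2·√13).
P = |-5|² / 26 = 25/26.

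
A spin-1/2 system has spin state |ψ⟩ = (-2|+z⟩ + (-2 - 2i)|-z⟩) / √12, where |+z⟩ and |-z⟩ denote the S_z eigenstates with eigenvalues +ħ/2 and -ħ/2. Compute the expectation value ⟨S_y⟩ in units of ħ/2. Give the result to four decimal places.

⟨σ_y⟩ = 2 Im(a* b)/(|a|²+|b|²) with a = -2, b = (-2 - 2i).
a* b = (4 + 4i), so ⟨σ_y⟩ = 8/12.
⟨S_y⟩ = (ħ/2)·⟨σ_y⟩.

0.6667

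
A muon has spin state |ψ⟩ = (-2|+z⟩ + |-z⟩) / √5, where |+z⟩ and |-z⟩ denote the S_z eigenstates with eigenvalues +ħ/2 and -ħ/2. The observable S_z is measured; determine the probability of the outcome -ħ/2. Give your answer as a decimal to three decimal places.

The -ħ/2 outcome corresponds to |-z⟩. Its amplitude in |ψ⟩ is 1/√5.
P = |1|² / 5 = 1/5.

0.200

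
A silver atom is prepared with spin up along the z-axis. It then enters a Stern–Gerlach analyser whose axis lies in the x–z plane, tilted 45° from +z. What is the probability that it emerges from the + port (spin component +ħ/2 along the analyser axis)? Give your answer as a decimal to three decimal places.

For spin-½, the probability of finding spin-up along an axis at angle θ to the initial spin direction is cos²(θ/2); spin-down is sin²(θ/2).
θ = 45°, so P = cos²(22.5°) ≈ 0.854.

0.854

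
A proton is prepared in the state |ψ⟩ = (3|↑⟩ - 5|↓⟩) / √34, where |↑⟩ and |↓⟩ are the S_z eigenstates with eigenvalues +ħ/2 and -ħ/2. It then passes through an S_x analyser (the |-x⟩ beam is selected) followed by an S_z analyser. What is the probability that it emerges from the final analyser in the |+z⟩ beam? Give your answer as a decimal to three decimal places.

First analyser (S_x): P(|-x⟩) = |⟨-x|ψ⟩|² = 64/68.
After stage 1 the state is |-x⟩; P(|+z⟩) = |⟨+z|-x⟩|² = 1/2.
Joint probability = 64/68 × 1/2 = 0.471.

0.471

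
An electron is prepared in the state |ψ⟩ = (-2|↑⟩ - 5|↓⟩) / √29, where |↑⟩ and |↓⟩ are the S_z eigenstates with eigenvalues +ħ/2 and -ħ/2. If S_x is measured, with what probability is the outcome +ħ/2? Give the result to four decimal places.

|+x⟩ = (|↑⟩ + |↓⟩)/√2, so ⟨+x|ψ⟩ = (-7) / (√2·√29).
P = |-7|² / 58 = 49/58.

0.8448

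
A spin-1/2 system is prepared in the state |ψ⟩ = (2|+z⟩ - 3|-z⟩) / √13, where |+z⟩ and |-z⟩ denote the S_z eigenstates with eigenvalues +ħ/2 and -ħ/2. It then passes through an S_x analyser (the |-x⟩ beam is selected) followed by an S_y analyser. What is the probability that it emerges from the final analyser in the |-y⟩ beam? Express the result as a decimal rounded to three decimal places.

0.481

First analyser (S_x): P(|-x⟩) = |⟨-x|ψ⟩|² = 25/26.
After stage 1 the state is |-x⟩; P(|-y⟩) = |⟨-y|-x⟩|² = 1/2.
Joint probability = 25/26 × 1/2 = 0.481.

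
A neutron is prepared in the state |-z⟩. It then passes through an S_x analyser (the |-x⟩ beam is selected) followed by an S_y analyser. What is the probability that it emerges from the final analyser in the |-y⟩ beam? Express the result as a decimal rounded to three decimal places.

0.250

First analyser (S_x): from |-z⟩, P(|-x⟩) = 1/2.
After stage 1 the state is |-x⟩; P(|-y⟩) = |⟨-y|-x⟩|² = 1/2.
Joint probability = 1/2 × 1/2 = 0.250.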